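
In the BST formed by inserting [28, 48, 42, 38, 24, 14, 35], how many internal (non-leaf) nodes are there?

Tree built from: [28, 48, 42, 38, 24, 14, 35]
Tree (level-order array): [28, 24, 48, 14, None, 42, None, None, None, 38, None, 35]
Rule: An internal node has at least one child.
Per-node child counts:
  node 28: 2 child(ren)
  node 24: 1 child(ren)
  node 14: 0 child(ren)
  node 48: 1 child(ren)
  node 42: 1 child(ren)
  node 38: 1 child(ren)
  node 35: 0 child(ren)
Matching nodes: [28, 24, 48, 42, 38]
Count of internal (non-leaf) nodes: 5


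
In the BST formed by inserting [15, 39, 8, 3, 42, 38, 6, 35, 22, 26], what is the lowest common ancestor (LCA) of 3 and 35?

Tree insertion order: [15, 39, 8, 3, 42, 38, 6, 35, 22, 26]
Tree (level-order array): [15, 8, 39, 3, None, 38, 42, None, 6, 35, None, None, None, None, None, 22, None, None, 26]
In a BST, the LCA of p=3, q=35 is the first node v on the
root-to-leaf path with p <= v <= q (go left if both < v, right if both > v).
Walk from root:
  at 15: 3 <= 15 <= 35, this is the LCA
LCA = 15


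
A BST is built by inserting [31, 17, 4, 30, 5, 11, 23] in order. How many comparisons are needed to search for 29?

Search path for 29: 31 -> 17 -> 30 -> 23
Found: False
Comparisons: 4


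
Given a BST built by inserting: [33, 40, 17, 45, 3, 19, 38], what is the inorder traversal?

Tree insertion order: [33, 40, 17, 45, 3, 19, 38]
Tree (level-order array): [33, 17, 40, 3, 19, 38, 45]
Inorder traversal: [3, 17, 19, 33, 38, 40, 45]


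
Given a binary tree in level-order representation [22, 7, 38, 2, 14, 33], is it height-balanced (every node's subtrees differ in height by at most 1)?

Tree (level-order array): [22, 7, 38, 2, 14, 33]
Definition: a tree is height-balanced if, at every node, |h(left) - h(right)| <= 1 (empty subtree has height -1).
Bottom-up per-node check:
  node 2: h_left=-1, h_right=-1, diff=0 [OK], height=0
  node 14: h_left=-1, h_right=-1, diff=0 [OK], height=0
  node 7: h_left=0, h_right=0, diff=0 [OK], height=1
  node 33: h_left=-1, h_right=-1, diff=0 [OK], height=0
  node 38: h_left=0, h_right=-1, diff=1 [OK], height=1
  node 22: h_left=1, h_right=1, diff=0 [OK], height=2
All nodes satisfy the balance condition.
Result: Balanced


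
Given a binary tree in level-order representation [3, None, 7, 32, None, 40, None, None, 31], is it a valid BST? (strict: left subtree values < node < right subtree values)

Level-order array: [3, None, 7, 32, None, 40, None, None, 31]
Validate using subtree bounds (lo, hi): at each node, require lo < value < hi,
then recurse left with hi=value and right with lo=value.
Preorder trace (stopping at first violation):
  at node 3 with bounds (-inf, +inf): OK
  at node 7 with bounds (3, +inf): OK
  at node 32 with bounds (3, 7): VIOLATION
Node 32 violates its bound: not (3 < 32 < 7).
Result: Not a valid BST


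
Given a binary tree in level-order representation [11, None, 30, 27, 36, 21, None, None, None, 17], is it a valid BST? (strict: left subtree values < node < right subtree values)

Level-order array: [11, None, 30, 27, 36, 21, None, None, None, 17]
Validate using subtree bounds (lo, hi): at each node, require lo < value < hi,
then recurse left with hi=value and right with lo=value.
Preorder trace (stopping at first violation):
  at node 11 with bounds (-inf, +inf): OK
  at node 30 with bounds (11, +inf): OK
  at node 27 with bounds (11, 30): OK
  at node 21 with bounds (11, 27): OK
  at node 17 with bounds (11, 21): OK
  at node 36 with bounds (30, +inf): OK
No violation found at any node.
Result: Valid BST


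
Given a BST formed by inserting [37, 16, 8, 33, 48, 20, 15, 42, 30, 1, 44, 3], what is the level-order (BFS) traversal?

Tree insertion order: [37, 16, 8, 33, 48, 20, 15, 42, 30, 1, 44, 3]
Tree (level-order array): [37, 16, 48, 8, 33, 42, None, 1, 15, 20, None, None, 44, None, 3, None, None, None, 30]
BFS from the root, enqueuing left then right child of each popped node:
  queue [37] -> pop 37, enqueue [16, 48], visited so far: [37]
  queue [16, 48] -> pop 16, enqueue [8, 33], visited so far: [37, 16]
  queue [48, 8, 33] -> pop 48, enqueue [42], visited so far: [37, 16, 48]
  queue [8, 33, 42] -> pop 8, enqueue [1, 15], visited so far: [37, 16, 48, 8]
  queue [33, 42, 1, 15] -> pop 33, enqueue [20], visited so far: [37, 16, 48, 8, 33]
  queue [42, 1, 15, 20] -> pop 42, enqueue [44], visited so far: [37, 16, 48, 8, 33, 42]
  queue [1, 15, 20, 44] -> pop 1, enqueue [3], visited so far: [37, 16, 48, 8, 33, 42, 1]
  queue [15, 20, 44, 3] -> pop 15, enqueue [none], visited so far: [37, 16, 48, 8, 33, 42, 1, 15]
  queue [20, 44, 3] -> pop 20, enqueue [30], visited so far: [37, 16, 48, 8, 33, 42, 1, 15, 20]
  queue [44, 3, 30] -> pop 44, enqueue [none], visited so far: [37, 16, 48, 8, 33, 42, 1, 15, 20, 44]
  queue [3, 30] -> pop 3, enqueue [none], visited so far: [37, 16, 48, 8, 33, 42, 1, 15, 20, 44, 3]
  queue [30] -> pop 30, enqueue [none], visited so far: [37, 16, 48, 8, 33, 42, 1, 15, 20, 44, 3, 30]
Result: [37, 16, 48, 8, 33, 42, 1, 15, 20, 44, 3, 30]


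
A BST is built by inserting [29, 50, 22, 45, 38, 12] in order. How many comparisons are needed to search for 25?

Search path for 25: 29 -> 22
Found: False
Comparisons: 2


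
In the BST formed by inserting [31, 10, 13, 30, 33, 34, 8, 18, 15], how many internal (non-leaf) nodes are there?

Tree built from: [31, 10, 13, 30, 33, 34, 8, 18, 15]
Tree (level-order array): [31, 10, 33, 8, 13, None, 34, None, None, None, 30, None, None, 18, None, 15]
Rule: An internal node has at least one child.
Per-node child counts:
  node 31: 2 child(ren)
  node 10: 2 child(ren)
  node 8: 0 child(ren)
  node 13: 1 child(ren)
  node 30: 1 child(ren)
  node 18: 1 child(ren)
  node 15: 0 child(ren)
  node 33: 1 child(ren)
  node 34: 0 child(ren)
Matching nodes: [31, 10, 13, 30, 18, 33]
Count of internal (non-leaf) nodes: 6


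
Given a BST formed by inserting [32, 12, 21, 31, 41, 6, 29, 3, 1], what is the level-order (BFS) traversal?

Tree insertion order: [32, 12, 21, 31, 41, 6, 29, 3, 1]
Tree (level-order array): [32, 12, 41, 6, 21, None, None, 3, None, None, 31, 1, None, 29]
BFS from the root, enqueuing left then right child of each popped node:
  queue [32] -> pop 32, enqueue [12, 41], visited so far: [32]
  queue [12, 41] -> pop 12, enqueue [6, 21], visited so far: [32, 12]
  queue [41, 6, 21] -> pop 41, enqueue [none], visited so far: [32, 12, 41]
  queue [6, 21] -> pop 6, enqueue [3], visited so far: [32, 12, 41, 6]
  queue [21, 3] -> pop 21, enqueue [31], visited so far: [32, 12, 41, 6, 21]
  queue [3, 31] -> pop 3, enqueue [1], visited so far: [32, 12, 41, 6, 21, 3]
  queue [31, 1] -> pop 31, enqueue [29], visited so far: [32, 12, 41, 6, 21, 3, 31]
  queue [1, 29] -> pop 1, enqueue [none], visited so far: [32, 12, 41, 6, 21, 3, 31, 1]
  queue [29] -> pop 29, enqueue [none], visited so far: [32, 12, 41, 6, 21, 3, 31, 1, 29]
Result: [32, 12, 41, 6, 21, 3, 31, 1, 29]


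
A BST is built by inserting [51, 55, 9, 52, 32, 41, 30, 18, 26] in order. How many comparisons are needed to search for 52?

Search path for 52: 51 -> 55 -> 52
Found: True
Comparisons: 3


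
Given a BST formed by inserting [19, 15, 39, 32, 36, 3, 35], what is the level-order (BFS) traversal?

Tree insertion order: [19, 15, 39, 32, 36, 3, 35]
Tree (level-order array): [19, 15, 39, 3, None, 32, None, None, None, None, 36, 35]
BFS from the root, enqueuing left then right child of each popped node:
  queue [19] -> pop 19, enqueue [15, 39], visited so far: [19]
  queue [15, 39] -> pop 15, enqueue [3], visited so far: [19, 15]
  queue [39, 3] -> pop 39, enqueue [32], visited so far: [19, 15, 39]
  queue [3, 32] -> pop 3, enqueue [none], visited so far: [19, 15, 39, 3]
  queue [32] -> pop 32, enqueue [36], visited so far: [19, 15, 39, 3, 32]
  queue [36] -> pop 36, enqueue [35], visited so far: [19, 15, 39, 3, 32, 36]
  queue [35] -> pop 35, enqueue [none], visited so far: [19, 15, 39, 3, 32, 36, 35]
Result: [19, 15, 39, 3, 32, 36, 35]


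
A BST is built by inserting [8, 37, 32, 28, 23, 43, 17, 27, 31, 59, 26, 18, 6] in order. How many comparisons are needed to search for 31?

Search path for 31: 8 -> 37 -> 32 -> 28 -> 31
Found: True
Comparisons: 5


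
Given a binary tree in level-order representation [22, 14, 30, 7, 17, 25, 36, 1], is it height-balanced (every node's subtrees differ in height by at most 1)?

Tree (level-order array): [22, 14, 30, 7, 17, 25, 36, 1]
Definition: a tree is height-balanced if, at every node, |h(left) - h(right)| <= 1 (empty subtree has height -1).
Bottom-up per-node check:
  node 1: h_left=-1, h_right=-1, diff=0 [OK], height=0
  node 7: h_left=0, h_right=-1, diff=1 [OK], height=1
  node 17: h_left=-1, h_right=-1, diff=0 [OK], height=0
  node 14: h_left=1, h_right=0, diff=1 [OK], height=2
  node 25: h_left=-1, h_right=-1, diff=0 [OK], height=0
  node 36: h_left=-1, h_right=-1, diff=0 [OK], height=0
  node 30: h_left=0, h_right=0, diff=0 [OK], height=1
  node 22: h_left=2, h_right=1, diff=1 [OK], height=3
All nodes satisfy the balance condition.
Result: Balanced


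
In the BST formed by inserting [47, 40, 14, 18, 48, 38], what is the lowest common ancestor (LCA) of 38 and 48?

Tree insertion order: [47, 40, 14, 18, 48, 38]
Tree (level-order array): [47, 40, 48, 14, None, None, None, None, 18, None, 38]
In a BST, the LCA of p=38, q=48 is the first node v on the
root-to-leaf path with p <= v <= q (go left if both < v, right if both > v).
Walk from root:
  at 47: 38 <= 47 <= 48, this is the LCA
LCA = 47


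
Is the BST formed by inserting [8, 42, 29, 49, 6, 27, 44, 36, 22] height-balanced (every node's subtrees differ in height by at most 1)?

Tree (level-order array): [8, 6, 42, None, None, 29, 49, 27, 36, 44, None, 22]
Definition: a tree is height-balanced if, at every node, |h(left) - h(right)| <= 1 (empty subtree has height -1).
Bottom-up per-node check:
  node 6: h_left=-1, h_right=-1, diff=0 [OK], height=0
  node 22: h_left=-1, h_right=-1, diff=0 [OK], height=0
  node 27: h_left=0, h_right=-1, diff=1 [OK], height=1
  node 36: h_left=-1, h_right=-1, diff=0 [OK], height=0
  node 29: h_left=1, h_right=0, diff=1 [OK], height=2
  node 44: h_left=-1, h_right=-1, diff=0 [OK], height=0
  node 49: h_left=0, h_right=-1, diff=1 [OK], height=1
  node 42: h_left=2, h_right=1, diff=1 [OK], height=3
  node 8: h_left=0, h_right=3, diff=3 [FAIL (|0-3|=3 > 1)], height=4
Node 8 violates the condition: |0 - 3| = 3 > 1.
Result: Not balanced


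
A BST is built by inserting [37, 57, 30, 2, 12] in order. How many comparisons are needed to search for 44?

Search path for 44: 37 -> 57
Found: False
Comparisons: 2


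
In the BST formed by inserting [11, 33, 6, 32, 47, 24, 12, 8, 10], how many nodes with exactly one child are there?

Tree built from: [11, 33, 6, 32, 47, 24, 12, 8, 10]
Tree (level-order array): [11, 6, 33, None, 8, 32, 47, None, 10, 24, None, None, None, None, None, 12]
Rule: These are nodes with exactly 1 non-null child.
Per-node child counts:
  node 11: 2 child(ren)
  node 6: 1 child(ren)
  node 8: 1 child(ren)
  node 10: 0 child(ren)
  node 33: 2 child(ren)
  node 32: 1 child(ren)
  node 24: 1 child(ren)
  node 12: 0 child(ren)
  node 47: 0 child(ren)
Matching nodes: [6, 8, 32, 24]
Count of nodes with exactly one child: 4


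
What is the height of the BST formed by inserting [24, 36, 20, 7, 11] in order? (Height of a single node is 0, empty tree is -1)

Insertion order: [24, 36, 20, 7, 11]
Tree (level-order array): [24, 20, 36, 7, None, None, None, None, 11]
Compute height bottom-up (empty subtree = -1):
  height(11) = 1 + max(-1, -1) = 0
  height(7) = 1 + max(-1, 0) = 1
  height(20) = 1 + max(1, -1) = 2
  height(36) = 1 + max(-1, -1) = 0
  height(24) = 1 + max(2, 0) = 3
Height = 3


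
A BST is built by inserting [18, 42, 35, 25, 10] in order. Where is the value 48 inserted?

Starting tree (level order): [18, 10, 42, None, None, 35, None, 25]
Insertion path: 18 -> 42
Result: insert 48 as right child of 42
Final tree (level order): [18, 10, 42, None, None, 35, 48, 25]


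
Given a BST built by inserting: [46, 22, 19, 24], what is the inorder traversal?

Tree insertion order: [46, 22, 19, 24]
Tree (level-order array): [46, 22, None, 19, 24]
Inorder traversal: [19, 22, 24, 46]


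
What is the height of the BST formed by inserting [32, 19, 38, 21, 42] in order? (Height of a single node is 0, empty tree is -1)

Insertion order: [32, 19, 38, 21, 42]
Tree (level-order array): [32, 19, 38, None, 21, None, 42]
Compute height bottom-up (empty subtree = -1):
  height(21) = 1 + max(-1, -1) = 0
  height(19) = 1 + max(-1, 0) = 1
  height(42) = 1 + max(-1, -1) = 0
  height(38) = 1 + max(-1, 0) = 1
  height(32) = 1 + max(1, 1) = 2
Height = 2


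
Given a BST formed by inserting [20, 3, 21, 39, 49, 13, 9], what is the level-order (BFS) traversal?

Tree insertion order: [20, 3, 21, 39, 49, 13, 9]
Tree (level-order array): [20, 3, 21, None, 13, None, 39, 9, None, None, 49]
BFS from the root, enqueuing left then right child of each popped node:
  queue [20] -> pop 20, enqueue [3, 21], visited so far: [20]
  queue [3, 21] -> pop 3, enqueue [13], visited so far: [20, 3]
  queue [21, 13] -> pop 21, enqueue [39], visited so far: [20, 3, 21]
  queue [13, 39] -> pop 13, enqueue [9], visited so far: [20, 3, 21, 13]
  queue [39, 9] -> pop 39, enqueue [49], visited so far: [20, 3, 21, 13, 39]
  queue [9, 49] -> pop 9, enqueue [none], visited so far: [20, 3, 21, 13, 39, 9]
  queue [49] -> pop 49, enqueue [none], visited so far: [20, 3, 21, 13, 39, 9, 49]
Result: [20, 3, 21, 13, 39, 9, 49]


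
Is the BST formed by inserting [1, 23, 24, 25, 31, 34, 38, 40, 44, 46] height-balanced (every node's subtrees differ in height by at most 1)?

Tree (level-order array): [1, None, 23, None, 24, None, 25, None, 31, None, 34, None, 38, None, 40, None, 44, None, 46]
Definition: a tree is height-balanced if, at every node, |h(left) - h(right)| <= 1 (empty subtree has height -1).
Bottom-up per-node check:
  node 46: h_left=-1, h_right=-1, diff=0 [OK], height=0
  node 44: h_left=-1, h_right=0, diff=1 [OK], height=1
  node 40: h_left=-1, h_right=1, diff=2 [FAIL (|-1-1|=2 > 1)], height=2
  node 38: h_left=-1, h_right=2, diff=3 [FAIL (|-1-2|=3 > 1)], height=3
  node 34: h_left=-1, h_right=3, diff=4 [FAIL (|-1-3|=4 > 1)], height=4
  node 31: h_left=-1, h_right=4, diff=5 [FAIL (|-1-4|=5 > 1)], height=5
  node 25: h_left=-1, h_right=5, diff=6 [FAIL (|-1-5|=6 > 1)], height=6
  node 24: h_left=-1, h_right=6, diff=7 [FAIL (|-1-6|=7 > 1)], height=7
  node 23: h_left=-1, h_right=7, diff=8 [FAIL (|-1-7|=8 > 1)], height=8
  node 1: h_left=-1, h_right=8, diff=9 [FAIL (|-1-8|=9 > 1)], height=9
Node 40 violates the condition: |-1 - 1| = 2 > 1.
Result: Not balanced


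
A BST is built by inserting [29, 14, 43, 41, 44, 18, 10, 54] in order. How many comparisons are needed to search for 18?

Search path for 18: 29 -> 14 -> 18
Found: True
Comparisons: 3


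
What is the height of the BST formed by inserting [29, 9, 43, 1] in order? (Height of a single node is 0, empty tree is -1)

Insertion order: [29, 9, 43, 1]
Tree (level-order array): [29, 9, 43, 1]
Compute height bottom-up (empty subtree = -1):
  height(1) = 1 + max(-1, -1) = 0
  height(9) = 1 + max(0, -1) = 1
  height(43) = 1 + max(-1, -1) = 0
  height(29) = 1 + max(1, 0) = 2
Height = 2


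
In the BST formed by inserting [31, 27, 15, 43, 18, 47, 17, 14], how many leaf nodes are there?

Tree built from: [31, 27, 15, 43, 18, 47, 17, 14]
Tree (level-order array): [31, 27, 43, 15, None, None, 47, 14, 18, None, None, None, None, 17]
Rule: A leaf has 0 children.
Per-node child counts:
  node 31: 2 child(ren)
  node 27: 1 child(ren)
  node 15: 2 child(ren)
  node 14: 0 child(ren)
  node 18: 1 child(ren)
  node 17: 0 child(ren)
  node 43: 1 child(ren)
  node 47: 0 child(ren)
Matching nodes: [14, 17, 47]
Count of leaf nodes: 3


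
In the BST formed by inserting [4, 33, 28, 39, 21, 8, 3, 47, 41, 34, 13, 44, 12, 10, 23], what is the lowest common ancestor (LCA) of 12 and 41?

Tree insertion order: [4, 33, 28, 39, 21, 8, 3, 47, 41, 34, 13, 44, 12, 10, 23]
Tree (level-order array): [4, 3, 33, None, None, 28, 39, 21, None, 34, 47, 8, 23, None, None, 41, None, None, 13, None, None, None, 44, 12, None, None, None, 10]
In a BST, the LCA of p=12, q=41 is the first node v on the
root-to-leaf path with p <= v <= q (go left if both < v, right if both > v).
Walk from root:
  at 4: both 12 and 41 > 4, go right
  at 33: 12 <= 33 <= 41, this is the LCA
LCA = 33


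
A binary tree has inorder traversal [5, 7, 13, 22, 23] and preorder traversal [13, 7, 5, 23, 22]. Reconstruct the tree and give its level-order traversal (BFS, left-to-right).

Inorder:  [5, 7, 13, 22, 23]
Preorder: [13, 7, 5, 23, 22]
Algorithm: preorder visits root first, so consume preorder in order;
for each root, split the current inorder slice at that value into
left-subtree inorder and right-subtree inorder, then recurse.
Recursive splits:
  root=13; inorder splits into left=[5, 7], right=[22, 23]
  root=7; inorder splits into left=[5], right=[]
  root=5; inorder splits into left=[], right=[]
  root=23; inorder splits into left=[22], right=[]
  root=22; inorder splits into left=[], right=[]
Reconstructed level-order: [13, 7, 23, 5, 22]


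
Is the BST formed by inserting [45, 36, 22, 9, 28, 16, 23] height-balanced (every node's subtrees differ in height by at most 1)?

Tree (level-order array): [45, 36, None, 22, None, 9, 28, None, 16, 23]
Definition: a tree is height-balanced if, at every node, |h(left) - h(right)| <= 1 (empty subtree has height -1).
Bottom-up per-node check:
  node 16: h_left=-1, h_right=-1, diff=0 [OK], height=0
  node 9: h_left=-1, h_right=0, diff=1 [OK], height=1
  node 23: h_left=-1, h_right=-1, diff=0 [OK], height=0
  node 28: h_left=0, h_right=-1, diff=1 [OK], height=1
  node 22: h_left=1, h_right=1, diff=0 [OK], height=2
  node 36: h_left=2, h_right=-1, diff=3 [FAIL (|2--1|=3 > 1)], height=3
  node 45: h_left=3, h_right=-1, diff=4 [FAIL (|3--1|=4 > 1)], height=4
Node 36 violates the condition: |2 - -1| = 3 > 1.
Result: Not balanced


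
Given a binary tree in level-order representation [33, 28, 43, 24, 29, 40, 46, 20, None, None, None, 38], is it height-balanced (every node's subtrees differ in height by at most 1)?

Tree (level-order array): [33, 28, 43, 24, 29, 40, 46, 20, None, None, None, 38]
Definition: a tree is height-balanced if, at every node, |h(left) - h(right)| <= 1 (empty subtree has height -1).
Bottom-up per-node check:
  node 20: h_left=-1, h_right=-1, diff=0 [OK], height=0
  node 24: h_left=0, h_right=-1, diff=1 [OK], height=1
  node 29: h_left=-1, h_right=-1, diff=0 [OK], height=0
  node 28: h_left=1, h_right=0, diff=1 [OK], height=2
  node 38: h_left=-1, h_right=-1, diff=0 [OK], height=0
  node 40: h_left=0, h_right=-1, diff=1 [OK], height=1
  node 46: h_left=-1, h_right=-1, diff=0 [OK], height=0
  node 43: h_left=1, h_right=0, diff=1 [OK], height=2
  node 33: h_left=2, h_right=2, diff=0 [OK], height=3
All nodes satisfy the balance condition.
Result: Balanced


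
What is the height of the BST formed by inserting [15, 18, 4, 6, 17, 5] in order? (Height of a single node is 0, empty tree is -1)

Insertion order: [15, 18, 4, 6, 17, 5]
Tree (level-order array): [15, 4, 18, None, 6, 17, None, 5]
Compute height bottom-up (empty subtree = -1):
  height(5) = 1 + max(-1, -1) = 0
  height(6) = 1 + max(0, -1) = 1
  height(4) = 1 + max(-1, 1) = 2
  height(17) = 1 + max(-1, -1) = 0
  height(18) = 1 + max(0, -1) = 1
  height(15) = 1 + max(2, 1) = 3
Height = 3


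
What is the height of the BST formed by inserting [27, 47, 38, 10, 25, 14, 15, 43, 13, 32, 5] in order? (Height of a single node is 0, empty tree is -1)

Insertion order: [27, 47, 38, 10, 25, 14, 15, 43, 13, 32, 5]
Tree (level-order array): [27, 10, 47, 5, 25, 38, None, None, None, 14, None, 32, 43, 13, 15]
Compute height bottom-up (empty subtree = -1):
  height(5) = 1 + max(-1, -1) = 0
  height(13) = 1 + max(-1, -1) = 0
  height(15) = 1 + max(-1, -1) = 0
  height(14) = 1 + max(0, 0) = 1
  height(25) = 1 + max(1, -1) = 2
  height(10) = 1 + max(0, 2) = 3
  height(32) = 1 + max(-1, -1) = 0
  height(43) = 1 + max(-1, -1) = 0
  height(38) = 1 + max(0, 0) = 1
  height(47) = 1 + max(1, -1) = 2
  height(27) = 1 + max(3, 2) = 4
Height = 4


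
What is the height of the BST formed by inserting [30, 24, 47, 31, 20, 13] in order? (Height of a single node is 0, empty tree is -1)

Insertion order: [30, 24, 47, 31, 20, 13]
Tree (level-order array): [30, 24, 47, 20, None, 31, None, 13]
Compute height bottom-up (empty subtree = -1):
  height(13) = 1 + max(-1, -1) = 0
  height(20) = 1 + max(0, -1) = 1
  height(24) = 1 + max(1, -1) = 2
  height(31) = 1 + max(-1, -1) = 0
  height(47) = 1 + max(0, -1) = 1
  height(30) = 1 + max(2, 1) = 3
Height = 3


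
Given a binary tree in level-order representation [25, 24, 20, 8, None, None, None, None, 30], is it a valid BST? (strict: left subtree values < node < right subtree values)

Level-order array: [25, 24, 20, 8, None, None, None, None, 30]
Validate using subtree bounds (lo, hi): at each node, require lo < value < hi,
then recurse left with hi=value and right with lo=value.
Preorder trace (stopping at first violation):
  at node 25 with bounds (-inf, +inf): OK
  at node 24 with bounds (-inf, 25): OK
  at node 8 with bounds (-inf, 24): OK
  at node 30 with bounds (8, 24): VIOLATION
Node 30 violates its bound: not (8 < 30 < 24).
Result: Not a valid BST


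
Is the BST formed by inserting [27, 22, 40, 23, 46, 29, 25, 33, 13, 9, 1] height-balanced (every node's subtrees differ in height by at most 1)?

Tree (level-order array): [27, 22, 40, 13, 23, 29, 46, 9, None, None, 25, None, 33, None, None, 1]
Definition: a tree is height-balanced if, at every node, |h(left) - h(right)| <= 1 (empty subtree has height -1).
Bottom-up per-node check:
  node 1: h_left=-1, h_right=-1, diff=0 [OK], height=0
  node 9: h_left=0, h_right=-1, diff=1 [OK], height=1
  node 13: h_left=1, h_right=-1, diff=2 [FAIL (|1--1|=2 > 1)], height=2
  node 25: h_left=-1, h_right=-1, diff=0 [OK], height=0
  node 23: h_left=-1, h_right=0, diff=1 [OK], height=1
  node 22: h_left=2, h_right=1, diff=1 [OK], height=3
  node 33: h_left=-1, h_right=-1, diff=0 [OK], height=0
  node 29: h_left=-1, h_right=0, diff=1 [OK], height=1
  node 46: h_left=-1, h_right=-1, diff=0 [OK], height=0
  node 40: h_left=1, h_right=0, diff=1 [OK], height=2
  node 27: h_left=3, h_right=2, diff=1 [OK], height=4
Node 13 violates the condition: |1 - -1| = 2 > 1.
Result: Not balanced


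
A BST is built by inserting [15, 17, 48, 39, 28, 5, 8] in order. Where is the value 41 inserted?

Starting tree (level order): [15, 5, 17, None, 8, None, 48, None, None, 39, None, 28]
Insertion path: 15 -> 17 -> 48 -> 39
Result: insert 41 as right child of 39
Final tree (level order): [15, 5, 17, None, 8, None, 48, None, None, 39, None, 28, 41]


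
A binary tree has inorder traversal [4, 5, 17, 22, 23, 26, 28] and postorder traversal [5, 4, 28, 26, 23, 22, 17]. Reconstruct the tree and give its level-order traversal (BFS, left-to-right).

Inorder:   [4, 5, 17, 22, 23, 26, 28]
Postorder: [5, 4, 28, 26, 23, 22, 17]
Algorithm: postorder visits root last, so walk postorder right-to-left;
each value is the root of the current inorder slice — split it at that
value, recurse on the right subtree first, then the left.
Recursive splits:
  root=17; inorder splits into left=[4, 5], right=[22, 23, 26, 28]
  root=22; inorder splits into left=[], right=[23, 26, 28]
  root=23; inorder splits into left=[], right=[26, 28]
  root=26; inorder splits into left=[], right=[28]
  root=28; inorder splits into left=[], right=[]
  root=4; inorder splits into left=[], right=[5]
  root=5; inorder splits into left=[], right=[]
Reconstructed level-order: [17, 4, 22, 5, 23, 26, 28]


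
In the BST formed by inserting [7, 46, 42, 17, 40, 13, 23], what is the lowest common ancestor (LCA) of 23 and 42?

Tree insertion order: [7, 46, 42, 17, 40, 13, 23]
Tree (level-order array): [7, None, 46, 42, None, 17, None, 13, 40, None, None, 23]
In a BST, the LCA of p=23, q=42 is the first node v on the
root-to-leaf path with p <= v <= q (go left if both < v, right if both > v).
Walk from root:
  at 7: both 23 and 42 > 7, go right
  at 46: both 23 and 42 < 46, go left
  at 42: 23 <= 42 <= 42, this is the LCA
LCA = 42


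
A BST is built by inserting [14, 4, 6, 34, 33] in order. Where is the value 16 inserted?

Starting tree (level order): [14, 4, 34, None, 6, 33]
Insertion path: 14 -> 34 -> 33
Result: insert 16 as left child of 33
Final tree (level order): [14, 4, 34, None, 6, 33, None, None, None, 16]


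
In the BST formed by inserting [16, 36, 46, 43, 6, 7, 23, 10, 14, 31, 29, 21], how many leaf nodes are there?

Tree built from: [16, 36, 46, 43, 6, 7, 23, 10, 14, 31, 29, 21]
Tree (level-order array): [16, 6, 36, None, 7, 23, 46, None, 10, 21, 31, 43, None, None, 14, None, None, 29]
Rule: A leaf has 0 children.
Per-node child counts:
  node 16: 2 child(ren)
  node 6: 1 child(ren)
  node 7: 1 child(ren)
  node 10: 1 child(ren)
  node 14: 0 child(ren)
  node 36: 2 child(ren)
  node 23: 2 child(ren)
  node 21: 0 child(ren)
  node 31: 1 child(ren)
  node 29: 0 child(ren)
  node 46: 1 child(ren)
  node 43: 0 child(ren)
Matching nodes: [14, 21, 29, 43]
Count of leaf nodes: 4


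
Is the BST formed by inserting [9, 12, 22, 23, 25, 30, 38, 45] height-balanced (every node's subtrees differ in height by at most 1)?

Tree (level-order array): [9, None, 12, None, 22, None, 23, None, 25, None, 30, None, 38, None, 45]
Definition: a tree is height-balanced if, at every node, |h(left) - h(right)| <= 1 (empty subtree has height -1).
Bottom-up per-node check:
  node 45: h_left=-1, h_right=-1, diff=0 [OK], height=0
  node 38: h_left=-1, h_right=0, diff=1 [OK], height=1
  node 30: h_left=-1, h_right=1, diff=2 [FAIL (|-1-1|=2 > 1)], height=2
  node 25: h_left=-1, h_right=2, diff=3 [FAIL (|-1-2|=3 > 1)], height=3
  node 23: h_left=-1, h_right=3, diff=4 [FAIL (|-1-3|=4 > 1)], height=4
  node 22: h_left=-1, h_right=4, diff=5 [FAIL (|-1-4|=5 > 1)], height=5
  node 12: h_left=-1, h_right=5, diff=6 [FAIL (|-1-5|=6 > 1)], height=6
  node 9: h_left=-1, h_right=6, diff=7 [FAIL (|-1-6|=7 > 1)], height=7
Node 30 violates the condition: |-1 - 1| = 2 > 1.
Result: Not balanced


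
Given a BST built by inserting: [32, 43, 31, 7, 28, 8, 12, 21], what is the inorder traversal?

Tree insertion order: [32, 43, 31, 7, 28, 8, 12, 21]
Tree (level-order array): [32, 31, 43, 7, None, None, None, None, 28, 8, None, None, 12, None, 21]
Inorder traversal: [7, 8, 12, 21, 28, 31, 32, 43]


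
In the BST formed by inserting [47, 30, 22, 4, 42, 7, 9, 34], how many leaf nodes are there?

Tree built from: [47, 30, 22, 4, 42, 7, 9, 34]
Tree (level-order array): [47, 30, None, 22, 42, 4, None, 34, None, None, 7, None, None, None, 9]
Rule: A leaf has 0 children.
Per-node child counts:
  node 47: 1 child(ren)
  node 30: 2 child(ren)
  node 22: 1 child(ren)
  node 4: 1 child(ren)
  node 7: 1 child(ren)
  node 9: 0 child(ren)
  node 42: 1 child(ren)
  node 34: 0 child(ren)
Matching nodes: [9, 34]
Count of leaf nodes: 2


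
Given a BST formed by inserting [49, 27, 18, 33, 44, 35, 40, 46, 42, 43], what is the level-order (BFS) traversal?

Tree insertion order: [49, 27, 18, 33, 44, 35, 40, 46, 42, 43]
Tree (level-order array): [49, 27, None, 18, 33, None, None, None, 44, 35, 46, None, 40, None, None, None, 42, None, 43]
BFS from the root, enqueuing left then right child of each popped node:
  queue [49] -> pop 49, enqueue [27], visited so far: [49]
  queue [27] -> pop 27, enqueue [18, 33], visited so far: [49, 27]
  queue [18, 33] -> pop 18, enqueue [none], visited so far: [49, 27, 18]
  queue [33] -> pop 33, enqueue [44], visited so far: [49, 27, 18, 33]
  queue [44] -> pop 44, enqueue [35, 46], visited so far: [49, 27, 18, 33, 44]
  queue [35, 46] -> pop 35, enqueue [40], visited so far: [49, 27, 18, 33, 44, 35]
  queue [46, 40] -> pop 46, enqueue [none], visited so far: [49, 27, 18, 33, 44, 35, 46]
  queue [40] -> pop 40, enqueue [42], visited so far: [49, 27, 18, 33, 44, 35, 46, 40]
  queue [42] -> pop 42, enqueue [43], visited so far: [49, 27, 18, 33, 44, 35, 46, 40, 42]
  queue [43] -> pop 43, enqueue [none], visited so far: [49, 27, 18, 33, 44, 35, 46, 40, 42, 43]
Result: [49, 27, 18, 33, 44, 35, 46, 40, 42, 43]


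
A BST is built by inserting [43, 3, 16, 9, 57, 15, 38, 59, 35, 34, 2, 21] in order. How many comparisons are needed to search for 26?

Search path for 26: 43 -> 3 -> 16 -> 38 -> 35 -> 34 -> 21
Found: False
Comparisons: 7


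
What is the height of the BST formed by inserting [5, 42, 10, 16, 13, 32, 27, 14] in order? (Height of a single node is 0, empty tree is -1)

Insertion order: [5, 42, 10, 16, 13, 32, 27, 14]
Tree (level-order array): [5, None, 42, 10, None, None, 16, 13, 32, None, 14, 27]
Compute height bottom-up (empty subtree = -1):
  height(14) = 1 + max(-1, -1) = 0
  height(13) = 1 + max(-1, 0) = 1
  height(27) = 1 + max(-1, -1) = 0
  height(32) = 1 + max(0, -1) = 1
  height(16) = 1 + max(1, 1) = 2
  height(10) = 1 + max(-1, 2) = 3
  height(42) = 1 + max(3, -1) = 4
  height(5) = 1 + max(-1, 4) = 5
Height = 5


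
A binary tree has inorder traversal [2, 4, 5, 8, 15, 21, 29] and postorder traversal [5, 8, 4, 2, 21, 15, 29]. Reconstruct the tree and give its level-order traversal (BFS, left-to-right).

Inorder:   [2, 4, 5, 8, 15, 21, 29]
Postorder: [5, 8, 4, 2, 21, 15, 29]
Algorithm: postorder visits root last, so walk postorder right-to-left;
each value is the root of the current inorder slice — split it at that
value, recurse on the right subtree first, then the left.
Recursive splits:
  root=29; inorder splits into left=[2, 4, 5, 8, 15, 21], right=[]
  root=15; inorder splits into left=[2, 4, 5, 8], right=[21]
  root=21; inorder splits into left=[], right=[]
  root=2; inorder splits into left=[], right=[4, 5, 8]
  root=4; inorder splits into left=[], right=[5, 8]
  root=8; inorder splits into left=[5], right=[]
  root=5; inorder splits into left=[], right=[]
Reconstructed level-order: [29, 15, 2, 21, 4, 8, 5]


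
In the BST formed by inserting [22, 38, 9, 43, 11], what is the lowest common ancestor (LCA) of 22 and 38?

Tree insertion order: [22, 38, 9, 43, 11]
Tree (level-order array): [22, 9, 38, None, 11, None, 43]
In a BST, the LCA of p=22, q=38 is the first node v on the
root-to-leaf path with p <= v <= q (go left if both < v, right if both > v).
Walk from root:
  at 22: 22 <= 22 <= 38, this is the LCA
LCA = 22


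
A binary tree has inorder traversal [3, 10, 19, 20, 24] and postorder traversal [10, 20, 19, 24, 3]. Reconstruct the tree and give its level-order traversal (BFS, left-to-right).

Inorder:   [3, 10, 19, 20, 24]
Postorder: [10, 20, 19, 24, 3]
Algorithm: postorder visits root last, so walk postorder right-to-left;
each value is the root of the current inorder slice — split it at that
value, recurse on the right subtree first, then the left.
Recursive splits:
  root=3; inorder splits into left=[], right=[10, 19, 20, 24]
  root=24; inorder splits into left=[10, 19, 20], right=[]
  root=19; inorder splits into left=[10], right=[20]
  root=20; inorder splits into left=[], right=[]
  root=10; inorder splits into left=[], right=[]
Reconstructed level-order: [3, 24, 19, 10, 20]


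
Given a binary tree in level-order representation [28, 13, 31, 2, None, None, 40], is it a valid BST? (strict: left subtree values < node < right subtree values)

Level-order array: [28, 13, 31, 2, None, None, 40]
Validate using subtree bounds (lo, hi): at each node, require lo < value < hi,
then recurse left with hi=value and right with lo=value.
Preorder trace (stopping at first violation):
  at node 28 with bounds (-inf, +inf): OK
  at node 13 with bounds (-inf, 28): OK
  at node 2 with bounds (-inf, 13): OK
  at node 31 with bounds (28, +inf): OK
  at node 40 with bounds (31, +inf): OK
No violation found at any node.
Result: Valid BST


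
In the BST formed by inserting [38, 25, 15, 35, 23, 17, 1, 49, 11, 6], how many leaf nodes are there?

Tree built from: [38, 25, 15, 35, 23, 17, 1, 49, 11, 6]
Tree (level-order array): [38, 25, 49, 15, 35, None, None, 1, 23, None, None, None, 11, 17, None, 6]
Rule: A leaf has 0 children.
Per-node child counts:
  node 38: 2 child(ren)
  node 25: 2 child(ren)
  node 15: 2 child(ren)
  node 1: 1 child(ren)
  node 11: 1 child(ren)
  node 6: 0 child(ren)
  node 23: 1 child(ren)
  node 17: 0 child(ren)
  node 35: 0 child(ren)
  node 49: 0 child(ren)
Matching nodes: [6, 17, 35, 49]
Count of leaf nodes: 4


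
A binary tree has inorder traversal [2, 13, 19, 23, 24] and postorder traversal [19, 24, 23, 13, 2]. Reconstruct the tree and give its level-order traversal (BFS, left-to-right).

Inorder:   [2, 13, 19, 23, 24]
Postorder: [19, 24, 23, 13, 2]
Algorithm: postorder visits root last, so walk postorder right-to-left;
each value is the root of the current inorder slice — split it at that
value, recurse on the right subtree first, then the left.
Recursive splits:
  root=2; inorder splits into left=[], right=[13, 19, 23, 24]
  root=13; inorder splits into left=[], right=[19, 23, 24]
  root=23; inorder splits into left=[19], right=[24]
  root=24; inorder splits into left=[], right=[]
  root=19; inorder splits into left=[], right=[]
Reconstructed level-order: [2, 13, 23, 19, 24]


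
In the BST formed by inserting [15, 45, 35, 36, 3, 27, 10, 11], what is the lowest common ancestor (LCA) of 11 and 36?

Tree insertion order: [15, 45, 35, 36, 3, 27, 10, 11]
Tree (level-order array): [15, 3, 45, None, 10, 35, None, None, 11, 27, 36]
In a BST, the LCA of p=11, q=36 is the first node v on the
root-to-leaf path with p <= v <= q (go left if both < v, right if both > v).
Walk from root:
  at 15: 11 <= 15 <= 36, this is the LCA
LCA = 15


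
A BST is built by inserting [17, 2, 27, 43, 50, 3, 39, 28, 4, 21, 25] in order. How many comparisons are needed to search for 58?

Search path for 58: 17 -> 27 -> 43 -> 50
Found: False
Comparisons: 4


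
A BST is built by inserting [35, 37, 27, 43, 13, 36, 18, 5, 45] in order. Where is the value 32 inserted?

Starting tree (level order): [35, 27, 37, 13, None, 36, 43, 5, 18, None, None, None, 45]
Insertion path: 35 -> 27
Result: insert 32 as right child of 27
Final tree (level order): [35, 27, 37, 13, 32, 36, 43, 5, 18, None, None, None, None, None, 45]


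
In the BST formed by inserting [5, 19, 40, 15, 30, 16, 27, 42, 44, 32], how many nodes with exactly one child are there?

Tree built from: [5, 19, 40, 15, 30, 16, 27, 42, 44, 32]
Tree (level-order array): [5, None, 19, 15, 40, None, 16, 30, 42, None, None, 27, 32, None, 44]
Rule: These are nodes with exactly 1 non-null child.
Per-node child counts:
  node 5: 1 child(ren)
  node 19: 2 child(ren)
  node 15: 1 child(ren)
  node 16: 0 child(ren)
  node 40: 2 child(ren)
  node 30: 2 child(ren)
  node 27: 0 child(ren)
  node 32: 0 child(ren)
  node 42: 1 child(ren)
  node 44: 0 child(ren)
Matching nodes: [5, 15, 42]
Count of nodes with exactly one child: 3


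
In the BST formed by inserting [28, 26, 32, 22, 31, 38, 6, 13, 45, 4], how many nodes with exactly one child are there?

Tree built from: [28, 26, 32, 22, 31, 38, 6, 13, 45, 4]
Tree (level-order array): [28, 26, 32, 22, None, 31, 38, 6, None, None, None, None, 45, 4, 13]
Rule: These are nodes with exactly 1 non-null child.
Per-node child counts:
  node 28: 2 child(ren)
  node 26: 1 child(ren)
  node 22: 1 child(ren)
  node 6: 2 child(ren)
  node 4: 0 child(ren)
  node 13: 0 child(ren)
  node 32: 2 child(ren)
  node 31: 0 child(ren)
  node 38: 1 child(ren)
  node 45: 0 child(ren)
Matching nodes: [26, 22, 38]
Count of nodes with exactly one child: 3


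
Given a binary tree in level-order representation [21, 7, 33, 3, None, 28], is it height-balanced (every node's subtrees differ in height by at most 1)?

Tree (level-order array): [21, 7, 33, 3, None, 28]
Definition: a tree is height-balanced if, at every node, |h(left) - h(right)| <= 1 (empty subtree has height -1).
Bottom-up per-node check:
  node 3: h_left=-1, h_right=-1, diff=0 [OK], height=0
  node 7: h_left=0, h_right=-1, diff=1 [OK], height=1
  node 28: h_left=-1, h_right=-1, diff=0 [OK], height=0
  node 33: h_left=0, h_right=-1, diff=1 [OK], height=1
  node 21: h_left=1, h_right=1, diff=0 [OK], height=2
All nodes satisfy the balance condition.
Result: Balanced


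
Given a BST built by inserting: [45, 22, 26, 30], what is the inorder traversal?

Tree insertion order: [45, 22, 26, 30]
Tree (level-order array): [45, 22, None, None, 26, None, 30]
Inorder traversal: [22, 26, 30, 45]


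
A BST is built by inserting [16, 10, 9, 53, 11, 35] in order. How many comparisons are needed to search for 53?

Search path for 53: 16 -> 53
Found: True
Comparisons: 2


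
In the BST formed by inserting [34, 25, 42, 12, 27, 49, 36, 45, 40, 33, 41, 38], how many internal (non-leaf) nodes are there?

Tree built from: [34, 25, 42, 12, 27, 49, 36, 45, 40, 33, 41, 38]
Tree (level-order array): [34, 25, 42, 12, 27, 36, 49, None, None, None, 33, None, 40, 45, None, None, None, 38, 41]
Rule: An internal node has at least one child.
Per-node child counts:
  node 34: 2 child(ren)
  node 25: 2 child(ren)
  node 12: 0 child(ren)
  node 27: 1 child(ren)
  node 33: 0 child(ren)
  node 42: 2 child(ren)
  node 36: 1 child(ren)
  node 40: 2 child(ren)
  node 38: 0 child(ren)
  node 41: 0 child(ren)
  node 49: 1 child(ren)
  node 45: 0 child(ren)
Matching nodes: [34, 25, 27, 42, 36, 40, 49]
Count of internal (non-leaf) nodes: 7


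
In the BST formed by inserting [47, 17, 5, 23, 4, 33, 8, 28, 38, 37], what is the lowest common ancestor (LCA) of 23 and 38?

Tree insertion order: [47, 17, 5, 23, 4, 33, 8, 28, 38, 37]
Tree (level-order array): [47, 17, None, 5, 23, 4, 8, None, 33, None, None, None, None, 28, 38, None, None, 37]
In a BST, the LCA of p=23, q=38 is the first node v on the
root-to-leaf path with p <= v <= q (go left if both < v, right if both > v).
Walk from root:
  at 47: both 23 and 38 < 47, go left
  at 17: both 23 and 38 > 17, go right
  at 23: 23 <= 23 <= 38, this is the LCA
LCA = 23


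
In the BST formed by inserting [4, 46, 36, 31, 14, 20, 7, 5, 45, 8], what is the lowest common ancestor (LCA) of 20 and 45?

Tree insertion order: [4, 46, 36, 31, 14, 20, 7, 5, 45, 8]
Tree (level-order array): [4, None, 46, 36, None, 31, 45, 14, None, None, None, 7, 20, 5, 8]
In a BST, the LCA of p=20, q=45 is the first node v on the
root-to-leaf path with p <= v <= q (go left if both < v, right if both > v).
Walk from root:
  at 4: both 20 and 45 > 4, go right
  at 46: both 20 and 45 < 46, go left
  at 36: 20 <= 36 <= 45, this is the LCA
LCA = 36


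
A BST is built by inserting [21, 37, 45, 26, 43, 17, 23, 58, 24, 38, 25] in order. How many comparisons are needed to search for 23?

Search path for 23: 21 -> 37 -> 26 -> 23
Found: True
Comparisons: 4


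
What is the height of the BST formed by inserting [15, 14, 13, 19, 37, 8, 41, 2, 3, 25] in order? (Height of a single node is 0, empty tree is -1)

Insertion order: [15, 14, 13, 19, 37, 8, 41, 2, 3, 25]
Tree (level-order array): [15, 14, 19, 13, None, None, 37, 8, None, 25, 41, 2, None, None, None, None, None, None, 3]
Compute height bottom-up (empty subtree = -1):
  height(3) = 1 + max(-1, -1) = 0
  height(2) = 1 + max(-1, 0) = 1
  height(8) = 1 + max(1, -1) = 2
  height(13) = 1 + max(2, -1) = 3
  height(14) = 1 + max(3, -1) = 4
  height(25) = 1 + max(-1, -1) = 0
  height(41) = 1 + max(-1, -1) = 0
  height(37) = 1 + max(0, 0) = 1
  height(19) = 1 + max(-1, 1) = 2
  height(15) = 1 + max(4, 2) = 5
Height = 5


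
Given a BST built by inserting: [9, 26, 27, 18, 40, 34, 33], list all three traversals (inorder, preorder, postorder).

Tree insertion order: [9, 26, 27, 18, 40, 34, 33]
Tree (level-order array): [9, None, 26, 18, 27, None, None, None, 40, 34, None, 33]
Inorder (L, root, R): [9, 18, 26, 27, 33, 34, 40]
Preorder (root, L, R): [9, 26, 18, 27, 40, 34, 33]
Postorder (L, R, root): [18, 33, 34, 40, 27, 26, 9]


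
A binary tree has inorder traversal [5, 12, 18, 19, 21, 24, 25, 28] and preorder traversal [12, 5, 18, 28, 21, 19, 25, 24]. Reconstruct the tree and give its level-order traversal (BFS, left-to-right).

Inorder:  [5, 12, 18, 19, 21, 24, 25, 28]
Preorder: [12, 5, 18, 28, 21, 19, 25, 24]
Algorithm: preorder visits root first, so consume preorder in order;
for each root, split the current inorder slice at that value into
left-subtree inorder and right-subtree inorder, then recurse.
Recursive splits:
  root=12; inorder splits into left=[5], right=[18, 19, 21, 24, 25, 28]
  root=5; inorder splits into left=[], right=[]
  root=18; inorder splits into left=[], right=[19, 21, 24, 25, 28]
  root=28; inorder splits into left=[19, 21, 24, 25], right=[]
  root=21; inorder splits into left=[19], right=[24, 25]
  root=19; inorder splits into left=[], right=[]
  root=25; inorder splits into left=[24], right=[]
  root=24; inorder splits into left=[], right=[]
Reconstructed level-order: [12, 5, 18, 28, 21, 19, 25, 24]
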